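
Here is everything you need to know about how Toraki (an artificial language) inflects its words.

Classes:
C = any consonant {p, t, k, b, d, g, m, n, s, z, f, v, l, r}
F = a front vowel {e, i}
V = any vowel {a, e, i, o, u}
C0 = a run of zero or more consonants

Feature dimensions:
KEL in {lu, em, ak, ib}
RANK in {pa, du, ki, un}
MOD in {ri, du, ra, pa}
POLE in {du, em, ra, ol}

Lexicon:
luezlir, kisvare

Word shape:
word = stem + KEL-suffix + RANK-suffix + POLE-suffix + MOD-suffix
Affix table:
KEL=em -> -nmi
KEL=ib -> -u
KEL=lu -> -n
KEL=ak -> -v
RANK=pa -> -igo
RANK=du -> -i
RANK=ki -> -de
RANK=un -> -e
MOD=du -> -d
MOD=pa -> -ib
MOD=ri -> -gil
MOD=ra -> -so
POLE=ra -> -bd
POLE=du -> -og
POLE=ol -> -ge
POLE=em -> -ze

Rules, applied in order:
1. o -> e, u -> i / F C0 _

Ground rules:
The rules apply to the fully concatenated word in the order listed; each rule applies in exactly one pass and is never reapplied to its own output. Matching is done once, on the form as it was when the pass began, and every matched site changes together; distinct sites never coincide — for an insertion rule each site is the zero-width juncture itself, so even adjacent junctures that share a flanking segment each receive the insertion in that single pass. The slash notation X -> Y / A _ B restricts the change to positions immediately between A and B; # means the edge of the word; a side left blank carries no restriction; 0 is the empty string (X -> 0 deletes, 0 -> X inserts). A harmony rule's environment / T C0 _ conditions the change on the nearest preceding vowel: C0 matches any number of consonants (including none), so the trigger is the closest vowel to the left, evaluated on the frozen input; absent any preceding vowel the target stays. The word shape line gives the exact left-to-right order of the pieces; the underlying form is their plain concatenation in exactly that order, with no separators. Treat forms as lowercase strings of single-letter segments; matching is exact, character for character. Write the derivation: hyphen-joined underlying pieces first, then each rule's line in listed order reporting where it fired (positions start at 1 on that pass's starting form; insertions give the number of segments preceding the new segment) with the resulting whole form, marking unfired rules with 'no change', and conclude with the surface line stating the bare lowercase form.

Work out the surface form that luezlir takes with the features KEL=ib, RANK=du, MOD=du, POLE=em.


underlying: luezlir-u-i-ze-d
1. o -> e, u -> i / F C0 _: fires at position(s) 8: luezliriized
surface: luezliriized


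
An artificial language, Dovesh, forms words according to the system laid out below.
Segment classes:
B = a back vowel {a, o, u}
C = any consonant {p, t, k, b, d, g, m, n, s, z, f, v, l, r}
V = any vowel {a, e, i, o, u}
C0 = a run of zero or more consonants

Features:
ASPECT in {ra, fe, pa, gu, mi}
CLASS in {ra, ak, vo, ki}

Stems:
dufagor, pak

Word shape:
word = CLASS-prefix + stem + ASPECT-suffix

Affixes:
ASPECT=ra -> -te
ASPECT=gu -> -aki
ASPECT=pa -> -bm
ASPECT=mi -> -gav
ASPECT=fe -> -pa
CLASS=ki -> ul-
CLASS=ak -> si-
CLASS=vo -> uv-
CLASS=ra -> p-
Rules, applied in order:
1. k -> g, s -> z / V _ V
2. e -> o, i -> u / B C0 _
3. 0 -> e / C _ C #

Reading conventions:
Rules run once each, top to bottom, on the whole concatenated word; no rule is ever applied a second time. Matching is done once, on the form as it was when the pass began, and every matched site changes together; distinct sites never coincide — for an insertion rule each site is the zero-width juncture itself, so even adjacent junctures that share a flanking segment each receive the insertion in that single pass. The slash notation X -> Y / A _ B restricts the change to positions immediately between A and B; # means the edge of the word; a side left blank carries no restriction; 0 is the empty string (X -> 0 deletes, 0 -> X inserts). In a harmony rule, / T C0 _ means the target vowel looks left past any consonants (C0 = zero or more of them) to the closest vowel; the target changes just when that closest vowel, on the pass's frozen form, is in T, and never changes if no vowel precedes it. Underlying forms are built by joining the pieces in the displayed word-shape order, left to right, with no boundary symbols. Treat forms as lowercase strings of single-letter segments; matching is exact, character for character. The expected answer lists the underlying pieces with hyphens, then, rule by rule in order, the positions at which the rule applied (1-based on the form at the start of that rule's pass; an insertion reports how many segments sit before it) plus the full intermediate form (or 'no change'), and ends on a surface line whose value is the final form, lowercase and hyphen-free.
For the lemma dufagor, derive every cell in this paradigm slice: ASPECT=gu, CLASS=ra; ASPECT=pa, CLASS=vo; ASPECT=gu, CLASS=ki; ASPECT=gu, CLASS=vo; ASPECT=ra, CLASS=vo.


cell ASPECT=gu, CLASS=ra:
underlying: p-dufagor-aki
1. k -> g, s -> z / V _ V: fires at position(s) 10: pdufagoragi
2. e -> o, i -> u / B C0 _: fires at position(s) 11: pdufagoragu
3. 0 -> e / C _ C #: no change
surface: pdufagoragu

cell ASPECT=pa, CLASS=vo:
underlying: uv-dufagor-bm
1. k -> g, s -> z / V _ V: no change
2. e -> o, i -> u / B C0 _: no change
3. 0 -> e / C _ C #: inserts after position(s) 10: uvdufagorbem
surface: uvdufagorbem

cell ASPECT=gu, CLASS=ki:
underlying: ul-dufagor-aki
1. k -> g, s -> z / V _ V: fires at position(s) 11: uldufagoragi
2. e -> o, i -> u / B C0 _: fires at position(s) 12: uldufagoragu
3. 0 -> e / C _ C #: no change
surface: uldufagoragu

cell ASPECT=gu, CLASS=vo:
underlying: uv-dufagor-aki
1. k -> g, s -> z / V _ V: fires at position(s) 11: uvdufagoragi
2. e -> o, i -> u / B C0 _: fires at position(s) 12: uvdufagoragu
3. 0 -> e / C _ C #: no change
surface: uvdufagoragu

cell ASPECT=ra, CLASS=vo:
underlying: uv-dufagor-te
1. k -> g, s -> z / V _ V: no change
2. e -> o, i -> u / B C0 _: fires at position(s) 11: uvdufagorto
3. 0 -> e / C _ C #: no change
surface: uvdufagorto


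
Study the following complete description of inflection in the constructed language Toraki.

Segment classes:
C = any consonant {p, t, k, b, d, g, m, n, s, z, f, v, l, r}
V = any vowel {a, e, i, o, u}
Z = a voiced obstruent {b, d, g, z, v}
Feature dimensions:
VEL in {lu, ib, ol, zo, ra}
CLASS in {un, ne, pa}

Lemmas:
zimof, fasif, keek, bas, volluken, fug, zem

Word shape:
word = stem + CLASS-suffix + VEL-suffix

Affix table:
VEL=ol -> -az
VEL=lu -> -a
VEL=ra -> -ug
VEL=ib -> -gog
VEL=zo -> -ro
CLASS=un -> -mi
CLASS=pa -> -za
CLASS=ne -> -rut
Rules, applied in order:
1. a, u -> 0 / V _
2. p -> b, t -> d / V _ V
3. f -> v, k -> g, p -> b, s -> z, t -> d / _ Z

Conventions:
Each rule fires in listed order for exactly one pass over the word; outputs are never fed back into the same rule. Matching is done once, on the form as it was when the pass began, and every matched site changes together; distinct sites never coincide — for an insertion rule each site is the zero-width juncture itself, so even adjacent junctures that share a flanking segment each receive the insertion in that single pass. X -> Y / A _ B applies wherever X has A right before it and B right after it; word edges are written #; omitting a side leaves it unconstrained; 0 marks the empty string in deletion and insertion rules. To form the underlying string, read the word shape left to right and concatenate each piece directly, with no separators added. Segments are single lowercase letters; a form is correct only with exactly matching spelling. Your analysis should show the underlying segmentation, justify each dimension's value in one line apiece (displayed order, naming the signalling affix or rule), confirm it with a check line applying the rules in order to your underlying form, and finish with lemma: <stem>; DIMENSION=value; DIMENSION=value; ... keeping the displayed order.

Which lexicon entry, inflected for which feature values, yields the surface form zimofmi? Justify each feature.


underlying: zimof-mi-a
VEL=lu - signalled by the affix -a
CLASS=un - signalled by the affix -mi
check: zimofmia -> zimofmi -> zimofmi -> zimofmi
lemma: zimof; VEL=lu; CLASS=un


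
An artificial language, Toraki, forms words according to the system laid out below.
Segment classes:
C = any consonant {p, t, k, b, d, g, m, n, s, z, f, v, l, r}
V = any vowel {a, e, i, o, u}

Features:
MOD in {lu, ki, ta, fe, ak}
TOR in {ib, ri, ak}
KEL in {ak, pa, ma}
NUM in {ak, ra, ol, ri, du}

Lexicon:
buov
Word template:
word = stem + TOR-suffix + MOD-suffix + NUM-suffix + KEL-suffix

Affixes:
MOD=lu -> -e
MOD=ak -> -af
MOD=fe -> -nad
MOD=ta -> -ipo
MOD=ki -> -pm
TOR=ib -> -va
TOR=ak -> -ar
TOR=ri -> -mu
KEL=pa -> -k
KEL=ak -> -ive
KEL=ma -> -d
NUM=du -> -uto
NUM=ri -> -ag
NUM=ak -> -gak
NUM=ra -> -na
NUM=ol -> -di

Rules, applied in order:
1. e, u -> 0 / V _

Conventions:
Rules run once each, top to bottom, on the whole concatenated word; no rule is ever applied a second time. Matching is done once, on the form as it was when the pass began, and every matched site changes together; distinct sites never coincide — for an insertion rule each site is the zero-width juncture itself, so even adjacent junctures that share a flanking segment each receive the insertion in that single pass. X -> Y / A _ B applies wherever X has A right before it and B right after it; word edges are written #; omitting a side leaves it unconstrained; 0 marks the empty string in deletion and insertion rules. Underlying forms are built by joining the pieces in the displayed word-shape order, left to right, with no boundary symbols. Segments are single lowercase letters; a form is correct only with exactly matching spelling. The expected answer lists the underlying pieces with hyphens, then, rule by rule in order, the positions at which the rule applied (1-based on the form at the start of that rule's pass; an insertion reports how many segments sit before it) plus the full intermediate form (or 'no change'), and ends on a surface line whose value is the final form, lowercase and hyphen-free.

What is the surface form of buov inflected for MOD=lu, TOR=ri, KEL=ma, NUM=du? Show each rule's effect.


underlying: buov-mu-e-uto-d
1. e, u -> 0 / V _: fires at position(s) 7, 8: buovmutod
surface: buovmutod


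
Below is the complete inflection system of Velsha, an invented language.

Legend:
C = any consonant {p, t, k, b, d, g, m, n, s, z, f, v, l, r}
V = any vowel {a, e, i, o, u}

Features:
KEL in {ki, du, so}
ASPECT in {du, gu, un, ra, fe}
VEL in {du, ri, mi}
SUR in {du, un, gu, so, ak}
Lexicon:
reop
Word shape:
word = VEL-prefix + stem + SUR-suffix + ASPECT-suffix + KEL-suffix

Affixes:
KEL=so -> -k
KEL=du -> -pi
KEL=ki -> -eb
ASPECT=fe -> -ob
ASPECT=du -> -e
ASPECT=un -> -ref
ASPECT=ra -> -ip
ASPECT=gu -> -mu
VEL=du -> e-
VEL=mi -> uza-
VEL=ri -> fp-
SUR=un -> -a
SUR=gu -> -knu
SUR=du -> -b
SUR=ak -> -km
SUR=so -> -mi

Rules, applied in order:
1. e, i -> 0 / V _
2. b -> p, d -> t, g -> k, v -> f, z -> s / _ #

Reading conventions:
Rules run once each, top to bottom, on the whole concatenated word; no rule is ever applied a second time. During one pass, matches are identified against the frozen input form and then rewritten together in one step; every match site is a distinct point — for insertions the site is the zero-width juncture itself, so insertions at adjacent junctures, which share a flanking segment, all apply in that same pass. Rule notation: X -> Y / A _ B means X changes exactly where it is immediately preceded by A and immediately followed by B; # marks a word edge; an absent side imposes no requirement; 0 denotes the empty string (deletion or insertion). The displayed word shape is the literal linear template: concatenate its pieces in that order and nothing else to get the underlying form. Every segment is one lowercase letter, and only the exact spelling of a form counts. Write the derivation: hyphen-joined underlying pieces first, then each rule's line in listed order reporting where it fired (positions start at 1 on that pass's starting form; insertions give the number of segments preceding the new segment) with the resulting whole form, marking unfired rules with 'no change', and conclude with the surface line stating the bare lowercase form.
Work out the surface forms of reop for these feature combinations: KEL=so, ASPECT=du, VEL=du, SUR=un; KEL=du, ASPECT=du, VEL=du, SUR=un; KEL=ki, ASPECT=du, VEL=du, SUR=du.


cell KEL=so, ASPECT=du, VEL=du, SUR=un:
underlying: e-reop-a-e-k
1. e, i -> 0 / V _: fires at position(s) 7: ereopak
2. b -> p, d -> t, g -> k, v -> f, z -> s / _ #: no change
surface: ereopak

cell KEL=du, ASPECT=du, VEL=du, SUR=un:
underlying: e-reop-a-e-pi
1. e, i -> 0 / V _: fires at position(s) 7: ereopapi
2. b -> p, d -> t, g -> k, v -> f, z -> s / _ #: no change
surface: ereopapi

cell KEL=ki, ASPECT=du, VEL=du, SUR=du:
underlying: e-reop-b-e-eb
1. e, i -> 0 / V _: fires at position(s) 8: ereopbeb
2. b -> p, d -> t, g -> k, v -> f, z -> s / _ #: fires at position(s) 8: ereopbep
surface: ereopbep


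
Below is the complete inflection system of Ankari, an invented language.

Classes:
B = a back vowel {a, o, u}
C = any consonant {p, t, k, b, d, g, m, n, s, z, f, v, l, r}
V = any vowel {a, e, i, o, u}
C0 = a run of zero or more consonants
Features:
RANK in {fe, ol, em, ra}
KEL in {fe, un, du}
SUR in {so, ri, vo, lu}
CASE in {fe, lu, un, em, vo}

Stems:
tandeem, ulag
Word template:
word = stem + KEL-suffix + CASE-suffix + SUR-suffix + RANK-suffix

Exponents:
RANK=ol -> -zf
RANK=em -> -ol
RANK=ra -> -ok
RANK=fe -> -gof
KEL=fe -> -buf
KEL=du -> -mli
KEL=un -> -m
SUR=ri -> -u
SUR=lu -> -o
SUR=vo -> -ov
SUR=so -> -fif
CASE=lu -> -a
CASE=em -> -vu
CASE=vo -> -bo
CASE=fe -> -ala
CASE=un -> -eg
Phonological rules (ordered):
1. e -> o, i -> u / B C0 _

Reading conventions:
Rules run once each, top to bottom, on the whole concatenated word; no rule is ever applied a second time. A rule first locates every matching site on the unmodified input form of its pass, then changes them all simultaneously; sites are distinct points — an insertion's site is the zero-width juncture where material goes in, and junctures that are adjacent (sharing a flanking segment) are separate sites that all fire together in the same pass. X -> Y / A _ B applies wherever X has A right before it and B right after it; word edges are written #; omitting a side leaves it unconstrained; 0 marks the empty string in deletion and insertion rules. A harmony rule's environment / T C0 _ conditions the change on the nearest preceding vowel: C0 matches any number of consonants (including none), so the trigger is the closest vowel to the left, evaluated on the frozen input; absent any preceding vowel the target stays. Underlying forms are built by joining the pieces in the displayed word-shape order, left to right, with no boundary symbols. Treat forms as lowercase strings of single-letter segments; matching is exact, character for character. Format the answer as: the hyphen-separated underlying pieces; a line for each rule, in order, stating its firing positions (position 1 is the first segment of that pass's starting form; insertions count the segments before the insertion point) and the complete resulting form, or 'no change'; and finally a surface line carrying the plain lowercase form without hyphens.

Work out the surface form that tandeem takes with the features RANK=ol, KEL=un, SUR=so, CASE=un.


underlying: tandeem-m-eg-fif-zf
1. e -> o, i -> u / B C0 _: fires at position(s) 5: tandoemmegfifzf
surface: tandoemmegfifzf


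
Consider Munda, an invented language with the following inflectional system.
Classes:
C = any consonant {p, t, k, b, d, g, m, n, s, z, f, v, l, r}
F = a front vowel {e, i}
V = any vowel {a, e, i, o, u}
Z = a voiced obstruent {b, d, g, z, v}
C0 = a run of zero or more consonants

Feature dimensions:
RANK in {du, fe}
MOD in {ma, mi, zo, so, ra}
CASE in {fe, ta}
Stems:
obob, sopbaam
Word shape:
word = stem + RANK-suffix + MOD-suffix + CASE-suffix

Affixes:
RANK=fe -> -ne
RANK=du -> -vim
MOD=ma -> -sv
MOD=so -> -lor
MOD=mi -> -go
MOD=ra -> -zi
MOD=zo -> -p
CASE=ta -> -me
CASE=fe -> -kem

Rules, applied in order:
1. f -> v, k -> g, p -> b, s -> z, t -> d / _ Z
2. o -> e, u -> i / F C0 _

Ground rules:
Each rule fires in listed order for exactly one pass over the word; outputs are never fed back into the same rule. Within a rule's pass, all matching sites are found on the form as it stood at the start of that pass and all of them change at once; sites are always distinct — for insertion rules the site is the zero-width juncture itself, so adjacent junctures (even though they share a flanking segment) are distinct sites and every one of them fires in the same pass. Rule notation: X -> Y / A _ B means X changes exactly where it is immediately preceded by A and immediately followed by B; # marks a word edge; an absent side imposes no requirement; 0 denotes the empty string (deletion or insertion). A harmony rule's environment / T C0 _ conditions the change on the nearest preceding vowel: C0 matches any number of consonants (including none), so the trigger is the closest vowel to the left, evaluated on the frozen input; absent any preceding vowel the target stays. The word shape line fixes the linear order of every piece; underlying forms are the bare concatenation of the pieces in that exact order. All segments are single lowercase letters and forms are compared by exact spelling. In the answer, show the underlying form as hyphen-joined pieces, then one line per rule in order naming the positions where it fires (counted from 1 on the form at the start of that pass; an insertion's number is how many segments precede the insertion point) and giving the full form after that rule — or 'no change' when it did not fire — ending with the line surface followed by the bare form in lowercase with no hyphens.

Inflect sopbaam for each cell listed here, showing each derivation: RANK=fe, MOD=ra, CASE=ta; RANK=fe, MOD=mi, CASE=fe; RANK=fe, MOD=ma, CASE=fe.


cell RANK=fe, MOD=ra, CASE=ta:
underlying: sopbaam-ne-zi-me
1. f -> v, k -> g, p -> b, s -> z, t -> d / _ Z: fires at position(s) 3: sobbaamnezime
2. o -> e, u -> i / F C0 _: no change
surface: sobbaamnezime

cell RANK=fe, MOD=mi, CASE=fe:
underlying: sopbaam-ne-go-kem
1. f -> v, k -> g, p -> b, s -> z, t -> d / _ Z: fires at position(s) 3: sobbaamnegokem
2. o -> e, u -> i / F C0 _: fires at position(s) 11: sobbaamnegekem
surface: sobbaamnegekem

cell RANK=fe, MOD=ma, CASE=fe:
underlying: sopbaam-ne-sv-kem
1. f -> v, k -> g, p -> b, s -> z, t -> d / _ Z: fires at position(s) 3, 10: sobbaamnezvkem
2. o -> e, u -> i / F C0 _: no change
surface: sobbaamnezvkem


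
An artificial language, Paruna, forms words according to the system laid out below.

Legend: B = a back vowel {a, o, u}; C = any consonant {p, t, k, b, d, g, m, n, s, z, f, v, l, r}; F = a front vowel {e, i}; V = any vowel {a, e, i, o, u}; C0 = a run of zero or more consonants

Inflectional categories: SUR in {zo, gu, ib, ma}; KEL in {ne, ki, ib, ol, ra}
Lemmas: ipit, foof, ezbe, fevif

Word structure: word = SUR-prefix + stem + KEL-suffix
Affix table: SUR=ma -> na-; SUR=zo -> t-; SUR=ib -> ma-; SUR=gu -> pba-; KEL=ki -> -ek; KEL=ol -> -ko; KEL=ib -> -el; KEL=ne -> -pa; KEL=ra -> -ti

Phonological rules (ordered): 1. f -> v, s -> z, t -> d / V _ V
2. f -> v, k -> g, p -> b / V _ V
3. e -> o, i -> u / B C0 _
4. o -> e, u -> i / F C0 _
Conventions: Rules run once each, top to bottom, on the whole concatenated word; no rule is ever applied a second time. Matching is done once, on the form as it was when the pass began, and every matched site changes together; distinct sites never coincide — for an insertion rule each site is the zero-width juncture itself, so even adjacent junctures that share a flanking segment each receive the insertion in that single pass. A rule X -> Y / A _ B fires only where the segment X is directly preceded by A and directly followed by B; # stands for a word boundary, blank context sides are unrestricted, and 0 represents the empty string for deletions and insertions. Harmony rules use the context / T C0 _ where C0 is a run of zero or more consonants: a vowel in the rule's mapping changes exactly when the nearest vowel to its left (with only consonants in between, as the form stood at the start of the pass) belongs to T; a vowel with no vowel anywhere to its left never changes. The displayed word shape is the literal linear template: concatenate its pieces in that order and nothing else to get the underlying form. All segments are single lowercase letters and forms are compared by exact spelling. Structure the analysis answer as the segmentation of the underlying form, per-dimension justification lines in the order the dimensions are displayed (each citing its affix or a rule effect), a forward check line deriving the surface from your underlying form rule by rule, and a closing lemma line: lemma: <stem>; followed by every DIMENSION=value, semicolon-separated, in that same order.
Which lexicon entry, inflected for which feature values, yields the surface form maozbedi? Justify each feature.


underlying: ma-ezbe-ti
SUR=ib - signalled by the affix ma-
KEL=ra - signalled by the affix -ti
check: maezbeti -> maezbedi -> maezbedi -> maozbedi -> maozbedi
lemma: ezbe; SUR=ib; KEL=ra


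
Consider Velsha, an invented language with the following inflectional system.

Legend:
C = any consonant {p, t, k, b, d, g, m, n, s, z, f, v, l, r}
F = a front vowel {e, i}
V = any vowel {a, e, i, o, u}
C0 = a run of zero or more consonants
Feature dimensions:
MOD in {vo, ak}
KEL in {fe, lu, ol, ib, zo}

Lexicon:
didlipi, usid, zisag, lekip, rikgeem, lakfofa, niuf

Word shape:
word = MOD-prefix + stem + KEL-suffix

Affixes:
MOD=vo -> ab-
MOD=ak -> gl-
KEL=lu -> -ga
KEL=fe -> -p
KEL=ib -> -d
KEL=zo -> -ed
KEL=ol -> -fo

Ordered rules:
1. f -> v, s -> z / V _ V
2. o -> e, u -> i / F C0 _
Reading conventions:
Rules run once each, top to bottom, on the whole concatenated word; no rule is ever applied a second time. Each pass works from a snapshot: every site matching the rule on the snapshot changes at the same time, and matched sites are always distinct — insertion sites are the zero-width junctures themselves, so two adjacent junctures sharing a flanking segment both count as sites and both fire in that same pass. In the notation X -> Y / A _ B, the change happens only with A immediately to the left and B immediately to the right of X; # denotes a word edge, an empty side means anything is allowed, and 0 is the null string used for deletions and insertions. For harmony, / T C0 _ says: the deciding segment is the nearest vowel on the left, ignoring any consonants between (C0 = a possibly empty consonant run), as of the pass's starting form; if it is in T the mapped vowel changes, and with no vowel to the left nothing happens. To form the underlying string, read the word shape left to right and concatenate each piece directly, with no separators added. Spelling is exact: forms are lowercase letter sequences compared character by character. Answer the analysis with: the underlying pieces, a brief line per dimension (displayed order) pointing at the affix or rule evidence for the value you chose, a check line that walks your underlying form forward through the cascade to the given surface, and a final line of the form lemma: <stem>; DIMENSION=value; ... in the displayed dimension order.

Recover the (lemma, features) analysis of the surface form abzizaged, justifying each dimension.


underlying: ab-zisag-ed
MOD=vo - signalled by the affix ab-
KEL=zo - signalled by the affix -ed
check: abzisaged -> abzizaged -> abzizaged
lemma: zisag; MOD=vo; KEL=zo


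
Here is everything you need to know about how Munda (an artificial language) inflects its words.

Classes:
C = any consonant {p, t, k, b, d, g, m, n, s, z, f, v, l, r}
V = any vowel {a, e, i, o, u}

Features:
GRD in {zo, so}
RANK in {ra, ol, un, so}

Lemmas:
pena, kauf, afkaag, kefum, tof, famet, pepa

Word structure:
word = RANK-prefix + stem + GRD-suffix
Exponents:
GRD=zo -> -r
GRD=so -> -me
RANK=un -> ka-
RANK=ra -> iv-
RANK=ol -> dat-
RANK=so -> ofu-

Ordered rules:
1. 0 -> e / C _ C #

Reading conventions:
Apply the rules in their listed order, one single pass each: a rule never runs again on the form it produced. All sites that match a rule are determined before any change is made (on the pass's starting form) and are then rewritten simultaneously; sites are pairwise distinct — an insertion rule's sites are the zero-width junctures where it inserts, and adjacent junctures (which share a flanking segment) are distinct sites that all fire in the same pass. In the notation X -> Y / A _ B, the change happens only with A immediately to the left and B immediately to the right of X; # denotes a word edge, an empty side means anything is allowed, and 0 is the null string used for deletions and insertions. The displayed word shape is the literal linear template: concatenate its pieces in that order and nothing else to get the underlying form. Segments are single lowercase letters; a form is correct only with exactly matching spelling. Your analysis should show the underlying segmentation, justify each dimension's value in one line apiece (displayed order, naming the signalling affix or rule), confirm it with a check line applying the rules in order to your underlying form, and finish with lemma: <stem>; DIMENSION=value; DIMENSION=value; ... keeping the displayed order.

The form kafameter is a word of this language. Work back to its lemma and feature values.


underlying: ka-famet-r
GRD=zo - signalled by the affix -r
RANK=un - signalled by the affix ka-
check: kafametr -> kafameter
lemma: famet; GRD=zo; RANK=un


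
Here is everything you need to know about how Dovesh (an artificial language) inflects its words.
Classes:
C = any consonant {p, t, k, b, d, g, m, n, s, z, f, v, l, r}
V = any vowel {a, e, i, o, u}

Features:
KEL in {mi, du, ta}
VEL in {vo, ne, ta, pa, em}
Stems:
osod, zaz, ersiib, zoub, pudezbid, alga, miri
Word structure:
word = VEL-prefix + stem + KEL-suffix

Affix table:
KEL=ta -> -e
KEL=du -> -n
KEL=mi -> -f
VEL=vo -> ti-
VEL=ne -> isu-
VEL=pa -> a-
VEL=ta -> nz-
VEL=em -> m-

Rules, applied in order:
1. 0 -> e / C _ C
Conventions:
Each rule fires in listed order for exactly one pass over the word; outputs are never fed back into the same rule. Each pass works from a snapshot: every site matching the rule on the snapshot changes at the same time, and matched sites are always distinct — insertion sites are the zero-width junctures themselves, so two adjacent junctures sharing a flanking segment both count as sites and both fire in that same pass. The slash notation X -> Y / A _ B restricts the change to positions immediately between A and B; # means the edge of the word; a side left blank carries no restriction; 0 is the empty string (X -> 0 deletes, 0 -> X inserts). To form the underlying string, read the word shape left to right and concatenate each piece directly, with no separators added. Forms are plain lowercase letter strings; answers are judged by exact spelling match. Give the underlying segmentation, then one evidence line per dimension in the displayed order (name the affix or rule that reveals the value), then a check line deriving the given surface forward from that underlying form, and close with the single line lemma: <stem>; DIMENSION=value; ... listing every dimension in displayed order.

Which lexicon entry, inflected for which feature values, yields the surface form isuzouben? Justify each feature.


underlying: isu-zoub-n
KEL=du - signalled by the affix -n
VEL=ne - signalled by the affix isu-
check: isuzoubn -> isuzouben
lemma: zoub; KEL=du; VEL=ne


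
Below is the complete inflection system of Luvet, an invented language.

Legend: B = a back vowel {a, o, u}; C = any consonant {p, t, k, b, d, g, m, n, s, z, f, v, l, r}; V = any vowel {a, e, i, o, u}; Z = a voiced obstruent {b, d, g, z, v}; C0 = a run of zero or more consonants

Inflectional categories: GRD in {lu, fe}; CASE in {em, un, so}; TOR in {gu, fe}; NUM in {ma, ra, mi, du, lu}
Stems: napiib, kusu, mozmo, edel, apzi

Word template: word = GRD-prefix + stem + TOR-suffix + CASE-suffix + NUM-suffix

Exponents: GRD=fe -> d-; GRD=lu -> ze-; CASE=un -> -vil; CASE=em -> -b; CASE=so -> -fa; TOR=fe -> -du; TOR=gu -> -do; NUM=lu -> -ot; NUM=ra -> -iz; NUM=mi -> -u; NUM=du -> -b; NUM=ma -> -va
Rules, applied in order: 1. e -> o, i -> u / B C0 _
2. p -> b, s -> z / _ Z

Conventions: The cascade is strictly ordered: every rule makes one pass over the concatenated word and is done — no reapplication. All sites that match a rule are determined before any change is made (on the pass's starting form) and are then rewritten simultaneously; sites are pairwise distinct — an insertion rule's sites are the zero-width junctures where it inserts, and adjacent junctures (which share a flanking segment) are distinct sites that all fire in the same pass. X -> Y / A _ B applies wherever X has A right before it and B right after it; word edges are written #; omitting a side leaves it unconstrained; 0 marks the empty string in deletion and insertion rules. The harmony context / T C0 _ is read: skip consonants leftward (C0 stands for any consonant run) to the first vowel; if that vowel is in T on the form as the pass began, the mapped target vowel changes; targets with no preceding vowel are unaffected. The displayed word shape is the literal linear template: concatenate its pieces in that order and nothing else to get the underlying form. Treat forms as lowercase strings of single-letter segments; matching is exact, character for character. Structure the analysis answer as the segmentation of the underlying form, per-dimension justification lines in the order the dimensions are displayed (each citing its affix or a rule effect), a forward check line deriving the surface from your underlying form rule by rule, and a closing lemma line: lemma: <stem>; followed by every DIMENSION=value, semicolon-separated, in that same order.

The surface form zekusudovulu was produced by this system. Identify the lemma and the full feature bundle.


underlying: ze-kusu-do-vil-u
GRD=lu - signalled by the affix ze-
CASE=un - signalled by the affix -vil
TOR=gu - signalled by the affix -do
NUM=mi - signalled by the affix -u
check: zekusudovilu -> zekusudovulu -> zekusudovulu
lemma: kusu; GRD=lu; CASE=un; TOR=gu; NUM=mi


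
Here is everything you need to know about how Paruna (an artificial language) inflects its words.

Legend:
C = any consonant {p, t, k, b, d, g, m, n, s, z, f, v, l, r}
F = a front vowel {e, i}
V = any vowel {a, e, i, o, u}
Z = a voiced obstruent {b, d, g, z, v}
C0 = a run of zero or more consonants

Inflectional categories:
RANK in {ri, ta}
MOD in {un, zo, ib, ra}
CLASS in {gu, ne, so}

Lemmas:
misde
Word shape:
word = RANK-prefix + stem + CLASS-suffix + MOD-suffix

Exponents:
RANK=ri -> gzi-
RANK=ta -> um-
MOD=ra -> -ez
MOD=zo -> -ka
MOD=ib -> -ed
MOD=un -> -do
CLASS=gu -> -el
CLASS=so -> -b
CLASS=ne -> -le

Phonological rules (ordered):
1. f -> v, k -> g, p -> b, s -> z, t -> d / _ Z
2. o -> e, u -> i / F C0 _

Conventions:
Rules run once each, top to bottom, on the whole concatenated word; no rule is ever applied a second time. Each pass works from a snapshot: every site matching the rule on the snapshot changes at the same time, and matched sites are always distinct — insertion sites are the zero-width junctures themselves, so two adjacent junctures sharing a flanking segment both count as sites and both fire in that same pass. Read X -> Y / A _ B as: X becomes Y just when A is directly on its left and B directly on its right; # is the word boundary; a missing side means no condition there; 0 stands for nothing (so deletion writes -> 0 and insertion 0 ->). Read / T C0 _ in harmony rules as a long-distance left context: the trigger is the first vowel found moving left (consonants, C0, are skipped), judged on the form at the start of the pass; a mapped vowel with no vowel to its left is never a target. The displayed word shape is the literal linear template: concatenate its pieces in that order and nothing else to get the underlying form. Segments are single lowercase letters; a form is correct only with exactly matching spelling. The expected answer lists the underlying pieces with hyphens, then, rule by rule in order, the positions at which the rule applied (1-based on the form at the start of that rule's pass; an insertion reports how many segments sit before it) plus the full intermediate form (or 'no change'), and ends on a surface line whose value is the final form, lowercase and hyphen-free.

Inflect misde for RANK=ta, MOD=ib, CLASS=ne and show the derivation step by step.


underlying: um-misde-le-ed
1. f -> v, k -> g, p -> b, s -> z, t -> d / _ Z: fires at position(s) 5: ummizdeleed
2. o -> e, u -> i / F C0 _: no change
surface: ummizdeleed


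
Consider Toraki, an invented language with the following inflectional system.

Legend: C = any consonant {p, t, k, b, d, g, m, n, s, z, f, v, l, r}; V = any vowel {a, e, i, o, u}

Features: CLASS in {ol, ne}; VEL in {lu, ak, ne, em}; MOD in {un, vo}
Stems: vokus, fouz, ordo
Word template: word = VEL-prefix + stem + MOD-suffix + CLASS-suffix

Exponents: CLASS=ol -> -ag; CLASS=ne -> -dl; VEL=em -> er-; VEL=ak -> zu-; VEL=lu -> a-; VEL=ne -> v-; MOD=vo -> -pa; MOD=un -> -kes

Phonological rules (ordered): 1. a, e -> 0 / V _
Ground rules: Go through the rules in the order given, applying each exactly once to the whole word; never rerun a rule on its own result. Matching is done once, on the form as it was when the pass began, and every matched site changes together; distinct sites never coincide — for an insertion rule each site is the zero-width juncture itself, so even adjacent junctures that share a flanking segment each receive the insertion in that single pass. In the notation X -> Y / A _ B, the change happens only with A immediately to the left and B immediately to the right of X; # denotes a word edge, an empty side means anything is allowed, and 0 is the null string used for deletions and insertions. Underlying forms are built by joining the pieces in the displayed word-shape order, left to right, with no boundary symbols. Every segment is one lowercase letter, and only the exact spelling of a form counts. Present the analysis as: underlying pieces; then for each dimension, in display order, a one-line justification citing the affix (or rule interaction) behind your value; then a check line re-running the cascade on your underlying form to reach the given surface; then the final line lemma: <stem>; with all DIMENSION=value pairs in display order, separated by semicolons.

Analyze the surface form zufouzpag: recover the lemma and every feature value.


underlying: zu-fouz-pa-ag
CLASS=ol - signalled by the affix -ag
VEL=ak - signalled by the affix zu-
MOD=vo - signalled by the affix -pa
check: zufouzpaag -> zufouzpag
lemma: fouz; CLASS=ol; VEL=ak; MOD=vo


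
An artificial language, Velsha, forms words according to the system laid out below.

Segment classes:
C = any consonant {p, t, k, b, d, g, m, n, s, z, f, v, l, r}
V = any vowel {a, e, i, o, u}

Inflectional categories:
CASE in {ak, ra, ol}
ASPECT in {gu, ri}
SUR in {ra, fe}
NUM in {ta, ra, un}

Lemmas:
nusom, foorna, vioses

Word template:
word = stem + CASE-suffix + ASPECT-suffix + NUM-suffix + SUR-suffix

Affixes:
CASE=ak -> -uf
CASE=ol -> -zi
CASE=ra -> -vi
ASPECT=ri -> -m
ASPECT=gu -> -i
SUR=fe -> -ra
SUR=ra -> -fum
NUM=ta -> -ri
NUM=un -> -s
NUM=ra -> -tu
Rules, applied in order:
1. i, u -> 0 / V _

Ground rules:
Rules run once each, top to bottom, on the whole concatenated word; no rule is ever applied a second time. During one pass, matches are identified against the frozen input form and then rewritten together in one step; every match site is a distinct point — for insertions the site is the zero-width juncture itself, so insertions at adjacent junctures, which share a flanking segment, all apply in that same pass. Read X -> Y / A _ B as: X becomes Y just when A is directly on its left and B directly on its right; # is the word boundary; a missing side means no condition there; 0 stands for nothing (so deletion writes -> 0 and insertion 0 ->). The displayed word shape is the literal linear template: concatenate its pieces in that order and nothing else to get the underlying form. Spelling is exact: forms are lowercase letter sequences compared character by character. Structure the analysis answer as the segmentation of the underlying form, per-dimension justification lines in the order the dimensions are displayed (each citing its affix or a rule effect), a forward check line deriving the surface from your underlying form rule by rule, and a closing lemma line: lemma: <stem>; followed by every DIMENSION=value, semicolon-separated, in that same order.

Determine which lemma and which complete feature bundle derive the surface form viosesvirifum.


underlying: vioses-vi-i-ri-fum
CASE=ra - signalled by the affix -vi
ASPECT=gu - signalled by the affix -i
SUR=ra - signalled by the affix -fum
NUM=ta - signalled by the affix -ri
check: viosesviirifum -> viosesvirifum
lemma: vioses; CASE=ra; ASPECT=gu; SUR=ra; NUM=ta


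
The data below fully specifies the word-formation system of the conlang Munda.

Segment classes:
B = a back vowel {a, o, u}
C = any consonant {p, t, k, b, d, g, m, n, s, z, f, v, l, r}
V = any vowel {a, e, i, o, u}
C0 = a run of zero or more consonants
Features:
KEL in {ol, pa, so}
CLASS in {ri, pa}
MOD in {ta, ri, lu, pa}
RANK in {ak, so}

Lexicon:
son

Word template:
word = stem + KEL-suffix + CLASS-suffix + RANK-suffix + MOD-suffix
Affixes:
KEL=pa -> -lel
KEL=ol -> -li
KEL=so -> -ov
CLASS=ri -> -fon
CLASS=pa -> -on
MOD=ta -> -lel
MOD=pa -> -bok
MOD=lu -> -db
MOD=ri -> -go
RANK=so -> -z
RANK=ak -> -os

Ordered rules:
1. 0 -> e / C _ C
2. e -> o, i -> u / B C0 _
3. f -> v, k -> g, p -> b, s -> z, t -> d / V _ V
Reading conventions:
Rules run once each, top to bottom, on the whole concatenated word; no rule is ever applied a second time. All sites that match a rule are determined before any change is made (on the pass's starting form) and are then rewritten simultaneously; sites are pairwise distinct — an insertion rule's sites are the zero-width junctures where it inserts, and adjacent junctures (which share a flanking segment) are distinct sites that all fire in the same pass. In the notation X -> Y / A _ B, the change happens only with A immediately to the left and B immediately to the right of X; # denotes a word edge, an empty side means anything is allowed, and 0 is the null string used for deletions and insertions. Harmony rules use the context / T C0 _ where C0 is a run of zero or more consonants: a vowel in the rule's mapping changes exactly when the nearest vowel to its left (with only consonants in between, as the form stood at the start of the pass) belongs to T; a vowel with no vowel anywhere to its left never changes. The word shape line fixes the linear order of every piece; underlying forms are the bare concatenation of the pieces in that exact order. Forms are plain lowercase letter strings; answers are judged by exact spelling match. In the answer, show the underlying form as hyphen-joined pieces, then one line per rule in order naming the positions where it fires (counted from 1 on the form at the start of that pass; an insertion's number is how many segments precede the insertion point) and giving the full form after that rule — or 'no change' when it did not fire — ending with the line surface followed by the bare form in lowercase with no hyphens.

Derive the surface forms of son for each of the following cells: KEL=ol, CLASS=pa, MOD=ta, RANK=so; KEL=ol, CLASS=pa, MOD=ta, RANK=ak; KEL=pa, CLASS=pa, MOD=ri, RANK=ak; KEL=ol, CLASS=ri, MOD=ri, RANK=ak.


cell KEL=ol, CLASS=pa, MOD=ta, RANK=so:
underlying: son-li-on-z-lel
1. 0 -> e / C _ C: inserts after position(s) 3, 7, 8: sonelionezelel
2. e -> o, i -> u / B C0 _: fires at position(s) 4, 9: sonolionozelel
3. f -> v, k -> g, p -> b, s -> z, t -> d / V _ V: no change
surface: sonolionozelel

cell KEL=ol, CLASS=pa, MOD=ta, RANK=ak:
underlying: son-li-on-os-lel
1. 0 -> e / C _ C: inserts after position(s) 3, 9: sonelionoselel
2. e -> o, i -> u / B C0 _: fires at position(s) 4, 11: sonolionosolel
3. f -> v, k -> g, p -> b, s -> z, t -> d / V _ V: fires at position(s) 10: sonolionozolel
surface: sonolionozolel

cell KEL=pa, CLASS=pa, MOD=ri, RANK=ak:
underlying: son-lel-on-os-go
1. 0 -> e / C _ C: inserts after position(s) 3, 10: sonelelonosego
2. e -> o, i -> u / B C0 _: fires at position(s) 4, 12: sonolelonosogo
3. f -> v, k -> g, p -> b, s -> z, t -> d / V _ V: fires at position(s) 11: sonolelonozogo
surface: sonolelonozogo

cell KEL=ol, CLASS=ri, MOD=ri, RANK=ak:
underlying: son-li-fon-os-go
1. 0 -> e / C _ C: inserts after position(s) 3, 10: sonelifonosego
2. e -> o, i -> u / B C0 _: fires at position(s) 4, 12: sonolifonosogo
3. f -> v, k -> g, p -> b, s -> z, t -> d / V _ V: fires at position(s) 7, 11: sonolivonozogo
surface: sonolivonozogo
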